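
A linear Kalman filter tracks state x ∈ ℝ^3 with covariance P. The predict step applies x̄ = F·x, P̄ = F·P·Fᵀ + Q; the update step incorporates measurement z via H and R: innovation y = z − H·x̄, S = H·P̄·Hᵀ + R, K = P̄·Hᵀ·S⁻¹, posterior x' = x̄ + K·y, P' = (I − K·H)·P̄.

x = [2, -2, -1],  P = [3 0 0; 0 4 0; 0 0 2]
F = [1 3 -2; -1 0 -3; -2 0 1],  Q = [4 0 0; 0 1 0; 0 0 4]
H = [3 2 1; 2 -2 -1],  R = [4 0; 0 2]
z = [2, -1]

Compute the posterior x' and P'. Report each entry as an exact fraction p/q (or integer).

x' = [3195/16987, 51186/16987, -79523/16987]
P' = [8115/33974 2007/33974 -1327/33974; 2007/33974 113069/33974 -207287/33974; -1327/33974 -207287/33974 422491/33974]

x̄ = F·x = [-2, 1, -5]
P̄ = F·P·Fᵀ + Q = [51 9 -10; 9 22 0; -10 0 18]
y = z − H·x̄ = [11, 0]
S = H·P̄·Hᵀ + R = [617 192; 192 280]
K = P̄·Hᵀ·S⁻¹ = [3379/16987 13543/67948; 3109/16987 -14837/67948; 492/16987 -10571/67948]
x' = x̄ + K·y = [3195/16987, 51186/16987, -79523/16987]
P' = (I − K·H)·P̄ = [8115/33974 2007/33974 -1327/33974; 2007/33974 113069/33974 -207287/33974; -1327/33974 -207287/33974 422491/33974]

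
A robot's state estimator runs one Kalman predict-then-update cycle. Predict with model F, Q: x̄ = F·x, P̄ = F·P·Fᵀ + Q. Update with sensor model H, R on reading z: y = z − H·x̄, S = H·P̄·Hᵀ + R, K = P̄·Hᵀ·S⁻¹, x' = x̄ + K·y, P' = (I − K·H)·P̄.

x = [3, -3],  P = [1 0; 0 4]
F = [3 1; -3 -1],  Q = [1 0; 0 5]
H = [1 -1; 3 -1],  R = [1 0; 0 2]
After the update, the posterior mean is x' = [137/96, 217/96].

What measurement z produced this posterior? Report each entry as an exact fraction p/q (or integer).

x̄ = F·x = [6, -6]
P̄ = F·P·Fᵀ + Q = [14 -13; -13 18]
S = H·P̄·Hᵀ + R = [59 112; 112 224]
K = P̄·Hᵀ·S⁻¹ = [-1/6 221/672; -5/6 109/672]
x' − x̄ = [-439/96, 793/96] = K·y
y = (KᵀK)⁻¹·Kᵀ·(x' − x̄) = [-14, -21]
z = y + H·x̄ = [-14, -21] + [12, 24] = [-2, 3]

z = [-2, 3]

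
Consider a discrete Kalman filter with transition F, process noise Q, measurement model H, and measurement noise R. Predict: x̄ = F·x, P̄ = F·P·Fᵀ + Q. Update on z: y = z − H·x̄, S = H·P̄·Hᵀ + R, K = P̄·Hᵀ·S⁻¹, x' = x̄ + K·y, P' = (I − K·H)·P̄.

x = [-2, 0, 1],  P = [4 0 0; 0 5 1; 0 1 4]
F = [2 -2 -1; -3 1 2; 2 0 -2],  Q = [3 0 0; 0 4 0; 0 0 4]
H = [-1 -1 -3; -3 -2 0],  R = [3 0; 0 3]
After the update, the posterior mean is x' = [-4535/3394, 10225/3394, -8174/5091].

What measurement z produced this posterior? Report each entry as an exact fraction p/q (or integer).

x̄ = F·x = [-5, 8, -6]
P̄ = F·P·Fᵀ + Q = [47 -47 28; -47 65 -42; 28 -42 36]
S = H·P̄·Hᵀ + R = [261 36; 36 122]
K = P̄·Hᵀ·S⁻¹ = [-1426/5091 -1027/3394; 710/1697 -113/3394; -5734/15273 188/1697]
x' − x̄ = [12435/3394, -16927/3394, 22372/5091] = K·y
y = (KᵀK)⁻¹·Kᵀ·(x' − x̄) = [-12, -1]
z = y + H·x̄ = [-12, -1] + [15, -1] = [3, -2]

z = [3, -2]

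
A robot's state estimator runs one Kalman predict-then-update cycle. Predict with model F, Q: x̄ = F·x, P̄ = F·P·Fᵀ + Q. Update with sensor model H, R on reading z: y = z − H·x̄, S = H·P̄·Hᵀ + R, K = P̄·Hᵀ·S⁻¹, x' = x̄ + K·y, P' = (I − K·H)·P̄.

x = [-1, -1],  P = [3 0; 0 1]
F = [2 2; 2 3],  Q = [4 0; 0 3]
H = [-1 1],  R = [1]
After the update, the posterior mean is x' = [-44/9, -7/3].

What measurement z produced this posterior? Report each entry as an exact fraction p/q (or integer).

z = [3]

x̄ = F·x = [-4, -5]
P̄ = F·P·Fᵀ + Q = [20 18; 18 24]
S = H·P̄·Hᵀ + R = [9]
K = P̄·Hᵀ·S⁻¹ = [-2/9; 2/3]
x' − x̄ = [-8/9, 8/3] = K·y
y = (KᵀK)⁻¹·Kᵀ·(x' − x̄) = [4]
z = y + H·x̄ = [4] + [-1] = [3]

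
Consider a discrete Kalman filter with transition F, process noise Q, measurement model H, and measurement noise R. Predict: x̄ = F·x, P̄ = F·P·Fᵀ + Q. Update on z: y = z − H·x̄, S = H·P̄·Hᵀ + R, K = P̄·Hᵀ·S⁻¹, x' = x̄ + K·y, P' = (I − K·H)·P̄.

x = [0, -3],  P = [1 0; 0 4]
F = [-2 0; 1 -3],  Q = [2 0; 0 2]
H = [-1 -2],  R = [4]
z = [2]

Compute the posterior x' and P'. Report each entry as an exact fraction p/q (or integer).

x̄ = F·x = [0, 9]
P̄ = F·P·Fᵀ + Q = [6 -2; -2 39]
y = z − H·x̄ = [20]
S = H·P̄·Hᵀ + R = [158]
K = P̄·Hᵀ·S⁻¹ = [-1/79; -38/79]
x' = x̄ + K·y = [-20/79, -49/79]
P' = (I − K·H)·P̄ = [472/79 -234/79; -234/79 193/79]

x' = [-20/79, -49/79]
P' = [472/79 -234/79; -234/79 193/79]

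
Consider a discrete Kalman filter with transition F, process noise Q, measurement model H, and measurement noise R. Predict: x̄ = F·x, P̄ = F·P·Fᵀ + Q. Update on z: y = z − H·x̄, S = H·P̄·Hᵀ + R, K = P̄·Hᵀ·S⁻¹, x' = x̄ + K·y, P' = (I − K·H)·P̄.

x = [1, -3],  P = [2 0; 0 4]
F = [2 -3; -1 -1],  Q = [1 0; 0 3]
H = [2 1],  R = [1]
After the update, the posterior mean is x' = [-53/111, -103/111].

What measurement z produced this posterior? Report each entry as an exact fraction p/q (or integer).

z = [-2]

x̄ = F·x = [11, 2]
P̄ = F·P·Fᵀ + Q = [45 8; 8 9]
S = H·P̄·Hᵀ + R = [222]
K = P̄·Hᵀ·S⁻¹ = [49/111; 25/222]
x' − x̄ = [-1274/111, -325/111] = K·y
y = (KᵀK)⁻¹·Kᵀ·(x' − x̄) = [-26]
z = y + H·x̄ = [-26] + [24] = [-2]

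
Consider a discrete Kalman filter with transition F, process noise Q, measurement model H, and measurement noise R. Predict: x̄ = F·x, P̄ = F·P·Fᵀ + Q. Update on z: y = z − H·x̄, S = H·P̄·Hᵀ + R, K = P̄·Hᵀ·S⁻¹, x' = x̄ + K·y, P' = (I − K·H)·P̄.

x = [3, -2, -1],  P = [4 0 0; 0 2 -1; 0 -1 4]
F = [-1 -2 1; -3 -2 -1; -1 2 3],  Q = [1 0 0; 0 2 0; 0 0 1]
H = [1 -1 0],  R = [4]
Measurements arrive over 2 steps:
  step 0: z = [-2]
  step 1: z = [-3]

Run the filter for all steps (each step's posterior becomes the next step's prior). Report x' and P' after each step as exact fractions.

step 0: x̄ = F·x = [0, -4, -10]
step 0: P̄ = F·P·Fᵀ + Q = [21 16 12; 16 46 0; 12 0 37]
step 0: y = z − H·x̄ = [-6]
step 0: S = H·P̄·Hᵀ + R = [39]
step 0: K = P̄·Hᵀ·S⁻¹ = [5/39; -10/13; 4/13]
step 0: x' = x̄ + K·y = [-10/13, 8/13, -154/13]
step 0: P' = (I − K·H)·P̄ = [794/39 258/13 136/13; 258/13 298/13 120/13; 136/13 120/13 433/13]
step 1: x̄ = F·x = [-160/13, 168/13, -436/13]
step 1: P̄ = F·P·Fᵀ + Q = [6548/39 3345/13 -1957/39; 3345/13 8425/13 -4777/13; -1957/39 -4777/13 14876/39]
step 1: y = z − H·x̄ = [289/13]
step 1: S = H·P̄·Hᵀ + R = [11909/39]
step 1: K = P̄·Hᵀ·S⁻¹ = [-3487/11909; -15240/11909; 12374/11909]
step 1: x' = x̄ + K·y = [-224091/11909, -184896/11909, -124326/11909]
step 1: P' = (I − K·H)·P̄ = [1687717/11909 1701665/11909 508775/11909; 1701665/11909 1762625/11909 459279/11909; 508775/11909 459279/11909 616472/11909]

step 0: x' = [-10/13, 8/13, -154/13], P' = [794/39 258/13 136/13; 258/13 298/13 120/13; 136/13 120/13 433/13]
step 1: x' = [-224091/11909, -184896/11909, -124326/11909], P' = [1687717/11909 1701665/11909 508775/11909; 1701665/11909 1762625/11909 459279/11909; 508775/11909 459279/11909 616472/11909]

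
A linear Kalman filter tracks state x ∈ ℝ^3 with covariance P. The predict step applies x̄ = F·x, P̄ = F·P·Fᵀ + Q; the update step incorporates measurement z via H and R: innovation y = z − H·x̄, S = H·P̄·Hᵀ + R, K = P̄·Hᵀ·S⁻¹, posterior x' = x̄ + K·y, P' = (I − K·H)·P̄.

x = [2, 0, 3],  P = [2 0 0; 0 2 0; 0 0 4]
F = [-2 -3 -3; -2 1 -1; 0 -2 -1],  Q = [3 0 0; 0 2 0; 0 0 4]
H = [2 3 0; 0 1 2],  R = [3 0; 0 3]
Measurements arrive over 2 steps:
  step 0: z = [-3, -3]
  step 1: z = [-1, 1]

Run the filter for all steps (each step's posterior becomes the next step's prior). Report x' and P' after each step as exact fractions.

step 0: x̄ = F·x = [-13, -7, -3]
step 0: P̄ = F·P·Fᵀ + Q = [65 14 24; 14 16 0; 24 0 16]
step 0: y = z − H·x̄ = [44, 10]
step 0: S = H·P̄·Hᵀ + R = [575 172; 172 83]
step 0: K = P̄·Hᵀ·S⁻¹ = [1204/6047 2022/6047; 3556/18141 -3872/18141; -1520/18141 10144/18141]
step 0: x' = x̄ + K·y = [-5415/6047, -3081/6047, -6621/6047]
step 0: P' = (I − K·H)·P̄ = [60603/6047 -39198/6047 22632/6047; -39198/6047 81952/18141 -46784/18141; 22632/6047 -46784/18141 38608/18141]
step 1: x̄ = F·x = [39936/6047, 14370/6047, 12783/6047]
step 1: P̄ = F·P·Fᵀ + Q = [142737/6047 223332/6047 -49368/6047; 223332/6047 573202/6047 -168888/6047; -49368/6047 -168888/6047 83948/6047]
step 1: y = z − H·x̄ = [-129029/6047, -33889/6047]
step 1: S = H·P̄·Hᵀ + R = [8427891/6047 955470/6047; 955470/6047 251583/6047]
step 1: K = P̄·Hᵀ·S⁻¹ = [2229430/22185311 2520232/22185311; 17642590/66555933 -4721974/66555933; -8343560/66555933 31425008/66555933]
step 1: x' = x̄ + K·y = [84822774/22185311, -191826362/66555933, 142613461/66555933]
step 1: P' = (I − K·H)·P̄ = [119480805/22185311 -77424440/22185311 42492568/22185311; -77424440/22185311 172491470/66555933 -93328696/66555933; 42492568/22185311 -93328696/66555933 93801860/66555933]

step 0: x' = [-5415/6047, -3081/6047, -6621/6047], P' = [60603/6047 -39198/6047 22632/6047; -39198/6047 81952/18141 -46784/18141; 22632/6047 -46784/18141 38608/18141]
step 1: x' = [84822774/22185311, -191826362/66555933, 142613461/66555933], P' = [119480805/22185311 -77424440/22185311 42492568/22185311; -77424440/22185311 172491470/66555933 -93328696/66555933; 42492568/22185311 -93328696/66555933 93801860/66555933]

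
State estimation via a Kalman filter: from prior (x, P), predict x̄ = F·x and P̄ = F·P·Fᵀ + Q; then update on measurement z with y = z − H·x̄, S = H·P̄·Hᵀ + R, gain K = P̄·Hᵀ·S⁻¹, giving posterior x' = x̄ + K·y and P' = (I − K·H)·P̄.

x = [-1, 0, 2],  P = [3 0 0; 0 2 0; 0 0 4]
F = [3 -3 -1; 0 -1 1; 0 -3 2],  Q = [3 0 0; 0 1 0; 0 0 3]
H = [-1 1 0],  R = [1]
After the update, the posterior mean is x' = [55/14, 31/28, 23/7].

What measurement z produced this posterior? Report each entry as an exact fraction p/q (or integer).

x̄ = F·x = [-5, 2, 4]
P̄ = F·P·Fᵀ + Q = [52 2 10; 2 7 14; 10 14 37]
S = H·P̄·Hᵀ + R = [56]
K = P̄·Hᵀ·S⁻¹ = [-25/28; 5/56; 1/14]
x' − x̄ = [125/14, -25/28, -5/7] = K·y
y = (KᵀK)⁻¹·Kᵀ·(x' − x̄) = [-10]
z = y + H·x̄ = [-10] + [7] = [-3]

z = [-3]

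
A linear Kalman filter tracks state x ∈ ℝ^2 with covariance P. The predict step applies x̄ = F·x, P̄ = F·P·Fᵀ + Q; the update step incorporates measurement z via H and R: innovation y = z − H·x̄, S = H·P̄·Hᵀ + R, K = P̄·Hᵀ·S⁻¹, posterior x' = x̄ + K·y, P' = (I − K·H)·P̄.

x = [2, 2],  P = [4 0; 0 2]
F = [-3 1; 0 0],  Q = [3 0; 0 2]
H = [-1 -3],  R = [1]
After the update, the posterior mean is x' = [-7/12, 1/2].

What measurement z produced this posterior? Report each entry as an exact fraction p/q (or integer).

z = [-1]

x̄ = F·x = [-4, 0]
P̄ = F·P·Fᵀ + Q = [41 0; 0 2]
S = H·P̄·Hᵀ + R = [60]
K = P̄·Hᵀ·S⁻¹ = [-41/60; -1/10]
x' − x̄ = [41/12, 1/2] = K·y
y = (KᵀK)⁻¹·Kᵀ·(x' − x̄) = [-5]
z = y + H·x̄ = [-5] + [4] = [-1]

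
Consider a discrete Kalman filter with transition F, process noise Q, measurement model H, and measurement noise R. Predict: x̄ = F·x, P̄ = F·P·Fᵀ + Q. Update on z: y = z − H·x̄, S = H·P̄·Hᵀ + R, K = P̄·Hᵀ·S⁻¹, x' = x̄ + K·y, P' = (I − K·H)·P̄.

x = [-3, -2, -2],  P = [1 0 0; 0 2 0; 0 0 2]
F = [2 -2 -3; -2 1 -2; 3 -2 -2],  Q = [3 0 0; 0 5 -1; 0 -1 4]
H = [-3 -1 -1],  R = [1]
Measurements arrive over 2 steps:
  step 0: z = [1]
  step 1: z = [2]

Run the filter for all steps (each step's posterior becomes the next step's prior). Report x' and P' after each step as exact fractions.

step 0: x̄ = F·x = [4, 8, -1]
step 0: P̄ = F·P·Fᵀ + Q = [33 4 26; 4 19 -3; 26 -3 29]
step 0: y = z − H·x̄ = [20]
step 0: S = H·P̄·Hᵀ + R = [520]
step 0: K = P̄·Hᵀ·S⁻¹ = [-129/520; -7/130; -1/5]
step 0: x' = x̄ + K·y = [-25/26, 90/13, -5]
step 0: P' = (I − K·H)·P̄ = [519/520 -383/130 1/5; -383/130 1137/65 -43/5; 1/5 -43/5 41/5]
step 1: x̄ = F·x = [-10/13, 245/13, -175/26]
step 1: P̄ = F·P·Fᵀ + Q = [1787/26 -407/26 3433/52; -407/26 13919/130 -12323/260; 3433/52 -12323/260 41551/520]
step 1: y = z − H·x̄ = [307/26]
step 1: S = H·P̄·Hᵀ + R = [105451/104]
step 1: K = P̄·Hᵀ·S⁻¹ = [-26682/105451; -1322/105451; -23979/105451]
step 1: x' = x̄ + K·y = [-396169/105451, 1971736/105451, -992903/105451]
step 1: P' = (I − K·H)·P̄ = [402256/105451 -1989883/105451 809797/105451; -1989883/105451 56368764/527255 -26513909/527255; 809797/105451 -26513909/527255 14486849/527255]

step 0: x' = [-25/26, 90/13, -5], P' = [519/520 -383/130 1/5; -383/130 1137/65 -43/5; 1/5 -43/5 41/5]
step 1: x' = [-396169/105451, 1971736/105451, -992903/105451], P' = [402256/105451 -1989883/105451 809797/105451; -1989883/105451 56368764/527255 -26513909/527255; 809797/105451 -26513909/527255 14486849/527255]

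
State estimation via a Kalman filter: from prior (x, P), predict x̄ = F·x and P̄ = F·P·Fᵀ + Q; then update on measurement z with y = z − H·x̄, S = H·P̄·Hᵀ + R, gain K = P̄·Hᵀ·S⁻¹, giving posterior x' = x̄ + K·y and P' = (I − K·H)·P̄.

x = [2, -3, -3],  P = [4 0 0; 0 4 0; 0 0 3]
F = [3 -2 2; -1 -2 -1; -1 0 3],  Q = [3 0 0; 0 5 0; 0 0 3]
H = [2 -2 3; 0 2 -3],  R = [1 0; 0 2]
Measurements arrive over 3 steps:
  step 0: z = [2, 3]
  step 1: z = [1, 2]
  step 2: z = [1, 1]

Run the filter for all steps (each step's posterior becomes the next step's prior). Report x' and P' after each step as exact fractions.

step 0: x̄ = F·x = [6, 7, -11]
step 0: P̄ = F·P·Fᵀ + Q = [67 -2 6; -2 28 -5; 6 -5 34]
step 0: y = z − H·x̄ = [37, -44]
step 0: S = H·P̄·Hᵀ + R = [835 -522; -522 480]
step 0: K = P̄·Hᵀ·S⁻¹ = [5283/10693 31531/64158; 177/21386 20135/128316; 88/10693 -7198/32079]
step 0: x' = x̄ + K·y = [85205/32079, 25783/64158, -26389/32079]
step 0: P' = (I − K·H)·P̄ = [23690/32079 10333/64158 -7066/32079; 10333/64158 2242913/128316 370463/32079; -7066/32079 370463/32079 251774/32079]
step 1: x̄ = F·x = [59018/10693, -84599/32079, -164372/32079]
step 1: P̄ = F·P·Fᵀ + Q = [149654/10693 314011/10693 -274111/10693; 314011/10693 4167158/32079 -2929945/32079; -274111/10693 -2929945/32079 2428289/32079]
step 1: y = z − H·x̄ = [1889/32079, -15280/1887]
step 1: S = H·P̄·Hᵀ + R = [58106240/32079 -3822379/1887; -3822379/1887 255179/111]
step 1: K = P̄·Hᵀ·S⁻¹ = [875222756/1954153129 886480103/1954153129; -348250598/1954153129 146904615/1954153129; -188846770/1954153129 -514710473/1954153129]
step 1: x' = x̄ + K·y = [3658837630/1954153129, -6363577067/1954153129, -5856279722/1954153129]
step 1: P' = (I − K·H)·P̄ = [1324091481/1954153129 -27220684/1954153129 -609133858/1954153129; -27220684/1954153129 9984080553/1954153129 6558117292/1954153129; -609133858/1954153129 6558117292/1954153129 4715218510/1954153129]
step 2: x̄ = F·x = [11991107580/1954153129, 14924596226/1954153129, -21227676796/1954153129]
step 2: P̄ = F·P·Fᵀ + Q = [17128582544/1954153129 16571928191/1954153129 -19348045509/1954153129; 16571928191/1954153129 80651716564/1954153129 -51006441453/1954153129; -19348045509/1954153129 -51006441453/1954153129 53278320606/1954153129]
step 2: y = z − H·x̄ = [71504160809/1954153129, -91578069711/1954153129]
step 2: S = H·P̄·Hᵀ + R = [1119905560815/1954153129 -1231813063328/1954153129; -1231813063328/1954153129 1418097355404/1954153129]
step 2: K = P̄·Hᵀ·S⁻¹ = [4041789770873/9054010412261 16372208732043/36216041649044; -1477900721699/9054010412261 2892281266585/36216041649044; -779964970578/9054010412261 -2349305666187/9054010412261]
step 2: x' = x̄ + K·y = [46544111886775/36216041649044, -75257121979395/36216041649044, -16795750989569/9054010412261]
step 2: P' = (I − K·H)·P̄ = [24455788273789/36216041649044 -63520176813/36216041649044 -2739288151476/9054010412261; -63520176813/36216041649044 178879584379429/36216041649044 29331217185474/9054010412261; -2739288151476/9054010412261 29331217185474/9054010412261 21120348567774/9054010412261]

step 0: x' = [85205/32079, 25783/64158, -26389/32079], P' = [23690/32079 10333/64158 -7066/32079; 10333/64158 2242913/128316 370463/32079; -7066/32079 370463/32079 251774/32079]
step 1: x' = [3658837630/1954153129, -6363577067/1954153129, -5856279722/1954153129], P' = [1324091481/1954153129 -27220684/1954153129 -609133858/1954153129; -27220684/1954153129 9984080553/1954153129 6558117292/1954153129; -609133858/1954153129 6558117292/1954153129 4715218510/1954153129]
step 2: x' = [46544111886775/36216041649044, -75257121979395/36216041649044, -16795750989569/9054010412261], P' = [24455788273789/36216041649044 -63520176813/36216041649044 -2739288151476/9054010412261; -63520176813/36216041649044 178879584379429/36216041649044 29331217185474/9054010412261; -2739288151476/9054010412261 29331217185474/9054010412261 21120348567774/9054010412261]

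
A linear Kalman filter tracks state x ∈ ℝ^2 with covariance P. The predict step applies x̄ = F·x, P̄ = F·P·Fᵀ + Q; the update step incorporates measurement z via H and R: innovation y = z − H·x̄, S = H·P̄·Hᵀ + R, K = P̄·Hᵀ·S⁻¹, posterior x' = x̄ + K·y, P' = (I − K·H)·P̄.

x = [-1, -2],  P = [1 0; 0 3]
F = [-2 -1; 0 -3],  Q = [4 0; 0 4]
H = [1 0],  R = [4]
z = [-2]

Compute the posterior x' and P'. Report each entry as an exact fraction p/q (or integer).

x̄ = F·x = [4, 6]
P̄ = F·P·Fᵀ + Q = [11 9; 9 31]
y = z − H·x̄ = [-6]
S = H·P̄·Hᵀ + R = [15]
K = P̄·Hᵀ·S⁻¹ = [11/15; 3/5]
x' = x̄ + K·y = [-2/5, 12/5]
P' = (I − K·H)·P̄ = [44/15 12/5; 12/5 128/5]

x' = [-2/5, 12/5]
P' = [44/15 12/5; 12/5 128/5]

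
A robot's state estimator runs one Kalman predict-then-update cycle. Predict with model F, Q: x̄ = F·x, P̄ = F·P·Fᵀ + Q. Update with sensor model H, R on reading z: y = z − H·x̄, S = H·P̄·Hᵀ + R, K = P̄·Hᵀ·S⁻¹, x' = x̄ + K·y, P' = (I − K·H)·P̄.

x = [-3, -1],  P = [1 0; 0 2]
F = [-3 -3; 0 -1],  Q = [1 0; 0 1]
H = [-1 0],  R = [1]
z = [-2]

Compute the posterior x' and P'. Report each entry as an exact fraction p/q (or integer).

x̄ = F·x = [12, 1]
P̄ = F·P·Fᵀ + Q = [28 6; 6 3]
y = z − H·x̄ = [10]
S = H·P̄·Hᵀ + R = [29]
K = P̄·Hᵀ·S⁻¹ = [-28/29; -6/29]
x' = x̄ + K·y = [68/29, -31/29]
P' = (I − K·H)·P̄ = [28/29 6/29; 6/29 51/29]

x' = [68/29, -31/29]
P' = [28/29 6/29; 6/29 51/29]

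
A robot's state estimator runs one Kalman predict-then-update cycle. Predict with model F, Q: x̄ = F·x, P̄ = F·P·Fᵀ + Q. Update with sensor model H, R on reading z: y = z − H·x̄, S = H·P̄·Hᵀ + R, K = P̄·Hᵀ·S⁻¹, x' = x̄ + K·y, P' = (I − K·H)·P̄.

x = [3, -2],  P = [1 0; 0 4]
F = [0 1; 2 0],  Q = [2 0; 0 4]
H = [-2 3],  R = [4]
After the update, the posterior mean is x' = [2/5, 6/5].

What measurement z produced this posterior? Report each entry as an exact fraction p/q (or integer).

z = [2]

x̄ = F·x = [-2, 6]
P̄ = F·P·Fᵀ + Q = [6 0; 0 8]
S = H·P̄·Hᵀ + R = [100]
K = P̄·Hᵀ·S⁻¹ = [-3/25; 6/25]
x' − x̄ = [12/5, -24/5] = K·y
y = (KᵀK)⁻¹·Kᵀ·(x' − x̄) = [-20]
z = y + H·x̄ = [-20] + [22] = [2]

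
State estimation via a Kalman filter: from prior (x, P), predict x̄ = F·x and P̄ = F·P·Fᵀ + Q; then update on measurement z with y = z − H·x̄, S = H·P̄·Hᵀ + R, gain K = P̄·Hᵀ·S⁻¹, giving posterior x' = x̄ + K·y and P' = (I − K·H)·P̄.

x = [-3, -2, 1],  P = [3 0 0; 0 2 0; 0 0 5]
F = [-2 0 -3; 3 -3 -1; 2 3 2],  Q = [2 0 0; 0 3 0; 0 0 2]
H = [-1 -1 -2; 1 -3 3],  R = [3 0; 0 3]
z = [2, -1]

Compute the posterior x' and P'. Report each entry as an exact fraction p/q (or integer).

x̄ = F·x = [3, -4, -10]
P̄ = F·P·Fᵀ + Q = [59 -3 -42; -3 53 -10; -42 -10 52]
y = z − H·x̄ = [-19, 14]
S = H·P̄·Hᵀ + R = [109 -38; -38 953]
K = P̄·Hᵀ·S⁻¹ = [24480/102433 -5258/102433; -35886/102433 -22068/102433; -44084/102433 13720/102433]
x' = x̄ + K·y = [-231433/102433, -36850/102433, 5346/102433]
P' = (I − K·H)·P̄ = [5053143/102433 -582435/102433 -2272074/102433; -582435/102433 115313/102433 287390/102433; -2272074/102433 287390/102433 1058468/102433]

x' = [-231433/102433, -36850/102433, 5346/102433]
P' = [5053143/102433 -582435/102433 -2272074/102433; -582435/102433 115313/102433 287390/102433; -2272074/102433 287390/102433 1058468/102433]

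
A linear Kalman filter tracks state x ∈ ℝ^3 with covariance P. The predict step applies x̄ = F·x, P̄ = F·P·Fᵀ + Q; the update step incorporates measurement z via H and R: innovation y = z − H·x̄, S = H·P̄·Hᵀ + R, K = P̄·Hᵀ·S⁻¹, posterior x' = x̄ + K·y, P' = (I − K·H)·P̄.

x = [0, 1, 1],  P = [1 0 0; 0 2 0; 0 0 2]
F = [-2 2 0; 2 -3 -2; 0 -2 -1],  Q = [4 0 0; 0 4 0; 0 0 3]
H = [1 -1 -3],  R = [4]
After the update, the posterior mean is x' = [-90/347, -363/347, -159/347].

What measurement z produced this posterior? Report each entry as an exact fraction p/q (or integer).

z = [2]

x̄ = F·x = [2, -5, -3]
P̄ = F·P·Fᵀ + Q = [16 -16 -8; -16 34 16; -8 16 13]
S = H·P̄·Hᵀ + R = [347]
K = P̄·Hᵀ·S⁻¹ = [56/347; -98/347; -63/347]
x' − x̄ = [-784/347, 1372/347, 882/347] = K·y
y = (KᵀK)⁻¹·Kᵀ·(x' − x̄) = [-14]
z = y + H·x̄ = [-14] + [16] = [2]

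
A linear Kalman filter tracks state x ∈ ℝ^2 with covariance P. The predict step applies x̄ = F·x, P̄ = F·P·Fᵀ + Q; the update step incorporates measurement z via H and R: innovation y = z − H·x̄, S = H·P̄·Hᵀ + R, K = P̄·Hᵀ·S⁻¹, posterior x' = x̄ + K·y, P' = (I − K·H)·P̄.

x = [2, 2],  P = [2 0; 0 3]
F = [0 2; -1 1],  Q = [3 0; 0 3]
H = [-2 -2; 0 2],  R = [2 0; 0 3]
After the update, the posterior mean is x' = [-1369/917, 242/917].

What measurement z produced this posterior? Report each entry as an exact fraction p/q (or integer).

x̄ = F·x = [4, 0]
P̄ = F·P·Fᵀ + Q = [15 6; 6 8]
S = H·P̄·Hᵀ + R = [142 -56; -56 35]
K = P̄·Hᵀ·S⁻¹ = [-57/131 -324/917; -6/131 352/917]
x' − x̄ = [-5037/917, 242/917] = K·y
y = (KᵀK)⁻¹·Kᵀ·(x' − x̄) = [11, 2]
z = y + H·x̄ = [11, 2] + [-8, 0] = [3, 2]

z = [3, 2]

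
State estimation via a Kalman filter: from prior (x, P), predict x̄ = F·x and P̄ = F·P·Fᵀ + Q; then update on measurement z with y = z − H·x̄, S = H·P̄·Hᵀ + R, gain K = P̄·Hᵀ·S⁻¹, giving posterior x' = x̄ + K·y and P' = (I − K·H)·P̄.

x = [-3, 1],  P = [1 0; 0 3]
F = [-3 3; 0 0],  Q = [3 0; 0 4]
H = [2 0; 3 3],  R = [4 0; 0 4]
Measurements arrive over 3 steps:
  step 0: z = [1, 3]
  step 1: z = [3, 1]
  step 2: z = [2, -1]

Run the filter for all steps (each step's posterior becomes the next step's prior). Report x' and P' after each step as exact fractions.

step 0: x' = [1611/1951, 306/1951], P' = [1560/1951 -1404/1951; -1404/1951 2044/1951]
step 1: x' = [3847743/3192529, -2505210/3192529], P' = [2542440/3192529 -2288196/3192529; -2288196/3192529 3336388/3192529]
step 2: x' = [3073604619/5207754943, -4328570640/5207754943], P' = [4146982680/5207754943 -3732284412/5207754943; -3732284412/5207754943 5442157948/5207754943]

step 0: x̄ = F·x = [12, 0]
step 0: P̄ = F·P·Fᵀ + Q = [39 0; 0 4]
step 0: y = z − H·x̄ = [-23, -33]
step 0: S = H·P̄·Hᵀ + R = [160 234; 234 391]
step 0: K = P̄·Hᵀ·S⁻¹ = [780/1951 117/1951; -702/1951 480/1951]
step 0: x' = x̄ + K·y = [1611/1951, 306/1951]
step 0: P' = (I − K·H)·P̄ = [1560/1951 -1404/1951; -1404/1951 2044/1951]
step 1: x̄ = F·x = [-3915/1951, 0]
step 1: P̄ = F·P·Fᵀ + Q = [63561/1951 0; 0 4]
step 1: y = z − H·x̄ = [13683/1951, 13696/1951]
step 1: S = H·P̄·Hᵀ + R = [262048/1951 381366/1951; 381366/1951 650089/1951]
step 1: K = P̄·Hᵀ·S⁻¹ = [1271220/3192529 190683/3192529; -1144098/3192529 786144/3192529]
step 1: x' = x̄ + K·y = [3847743/3192529, -2505210/3192529]
step 1: P' = (I − K·H)·P̄ = [2542440/3192529 -2288196/3192529; -2288196/3192529 3336388/3192529]
step 2: x̄ = F·x = [-19058859/3192529, 0]
step 2: P̄ = F·P·Fᵀ + Q = [103674567/3192529 0; 0 4]
step 2: y = z − H·x̄ = [44502776/3192529, 53984048/3192529]
step 2: S = H·P̄·Hᵀ + R = [427468384/3192529 622047402/3192529; 622047402/3192529 1060772263/3192529]
step 2: K = P̄·Hᵀ·S⁻¹ = [2073491340/5207754943 311023701/5207754943; -1866142206/5207754943 1282405152/5207754943]
step 2: x' = x̄ + K·y = [3073604619/5207754943, -4328570640/5207754943]
step 2: P' = (I − K·H)·P̄ = [4146982680/5207754943 -3732284412/5207754943; -3732284412/5207754943 5442157948/5207754943]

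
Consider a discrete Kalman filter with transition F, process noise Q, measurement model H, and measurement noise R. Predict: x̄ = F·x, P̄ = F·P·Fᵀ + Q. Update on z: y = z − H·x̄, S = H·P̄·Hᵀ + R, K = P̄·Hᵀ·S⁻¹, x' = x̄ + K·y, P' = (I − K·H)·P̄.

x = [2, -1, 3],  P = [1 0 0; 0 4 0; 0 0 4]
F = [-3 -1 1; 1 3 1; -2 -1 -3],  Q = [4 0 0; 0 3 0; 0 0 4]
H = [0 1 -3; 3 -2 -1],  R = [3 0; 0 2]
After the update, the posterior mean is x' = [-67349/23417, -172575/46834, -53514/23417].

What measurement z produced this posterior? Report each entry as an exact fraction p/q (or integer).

x̄ = F·x = [-2, 2, -12]
P̄ = F·P·Fᵀ + Q = [21 -11 -2; -11 44 -26; -2 -26 48]
S = H·P̄·Hᵀ + R = [635 -89; -89 455]
K = P̄·Hᵀ·S⁻¹ = [1367/70251 13700/70251; 15685/93668 -16489/93668; -19382/70251 -4100/70251]
x' − x̄ = [-20515/23417, -266243/46834, 227490/23417] = K·y
y = (KᵀK)⁻¹·Kᵀ·(x' − x̄) = [-35, -1]
z = y + H·x̄ = [-35, -1] + [38, 2] = [3, 1]

z = [3, 1]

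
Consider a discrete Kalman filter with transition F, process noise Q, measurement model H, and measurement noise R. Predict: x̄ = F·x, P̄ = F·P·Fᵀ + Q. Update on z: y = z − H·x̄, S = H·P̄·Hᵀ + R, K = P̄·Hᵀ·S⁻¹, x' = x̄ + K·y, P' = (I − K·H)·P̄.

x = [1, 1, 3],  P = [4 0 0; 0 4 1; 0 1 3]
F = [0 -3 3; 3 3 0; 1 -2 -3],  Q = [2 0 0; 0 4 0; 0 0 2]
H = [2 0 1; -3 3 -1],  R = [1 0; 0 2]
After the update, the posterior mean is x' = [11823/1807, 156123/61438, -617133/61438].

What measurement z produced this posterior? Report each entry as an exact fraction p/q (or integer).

z = [3, -2]

x̄ = F·x = [6, 6, -10]
P̄ = F·P·Fᵀ + Q = [47 -27 0; -27 76 -21; 0 -21 61]
S = H·P̄·Hᵀ + R = [250 -568; -568 1782]
K = P̄·Hᵀ·S⁻¹ = [609/1807 -31/1807; 26895/61438 9975/30719; 19135/61438 912/30719]
x' − x̄ = [981/1807, -212505/61438, -2753/61438] = K·y
y = (KᵀK)⁻¹·Kᵀ·(x' − x̄) = [1, -12]
z = y + H·x̄ = [1, -12] + [2, 10] = [3, -2]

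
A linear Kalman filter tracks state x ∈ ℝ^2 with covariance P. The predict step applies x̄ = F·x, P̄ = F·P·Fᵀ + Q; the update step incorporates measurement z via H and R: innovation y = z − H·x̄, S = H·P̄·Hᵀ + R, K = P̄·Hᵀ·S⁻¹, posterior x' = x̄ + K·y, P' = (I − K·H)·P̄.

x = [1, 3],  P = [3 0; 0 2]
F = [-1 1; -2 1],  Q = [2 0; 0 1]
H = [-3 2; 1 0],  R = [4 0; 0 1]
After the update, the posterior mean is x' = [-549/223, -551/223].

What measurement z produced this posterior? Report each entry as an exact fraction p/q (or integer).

z = [3, -3]

x̄ = F·x = [2, 1]
P̄ = F·P·Fᵀ + Q = [7 8; 8 15]
S = H·P̄·Hᵀ + R = [31 -5; -5 8]
K = P̄·Hᵀ·S⁻¹ = [-5/223 192/223; 88/223 278/223]
x' − x̄ = [-995/223, -774/223] = K·y
y = (KᵀK)⁻¹·Kᵀ·(x' − x̄) = [7, -5]
z = y + H·x̄ = [7, -5] + [-4, 2] = [3, -3]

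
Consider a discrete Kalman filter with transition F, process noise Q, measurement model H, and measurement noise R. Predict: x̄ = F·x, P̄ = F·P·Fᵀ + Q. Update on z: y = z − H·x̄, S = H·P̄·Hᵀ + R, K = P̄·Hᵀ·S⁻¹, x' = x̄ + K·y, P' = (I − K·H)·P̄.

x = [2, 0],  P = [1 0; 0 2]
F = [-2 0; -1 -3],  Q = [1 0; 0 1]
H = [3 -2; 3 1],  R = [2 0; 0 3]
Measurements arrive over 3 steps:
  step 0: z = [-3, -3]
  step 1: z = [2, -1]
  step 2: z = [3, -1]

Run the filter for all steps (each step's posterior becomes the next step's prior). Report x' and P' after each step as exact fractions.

step 0: x̄ = F·x = [-4, -2]
step 0: P̄ = F·P·Fᵀ + Q = [5 2; 2 20]
step 0: y = z − H·x̄ = [5, 11]
step 0: S = H·P̄·Hᵀ + R = [103 -1; -1 80]
step 0: K = P̄·Hᵀ·S⁻¹ = [897/8239 1762/8239; -2694/8239 2644/8239]
step 0: x' = x̄ + K·y = [-9089/8239, -864/8239]
step 0: P' = (I − K·H)·P̄ = [1374/8239 1164/8239; 1164/8239 4440/8239]
step 1: x̄ = F·x = [18178/8239, 11681/8239]
step 1: P̄ = F·P·Fᵀ + Q = [13735/8239 9732/8239; 9732/8239 56557/8239]
step 1: y = z − H·x̄ = [-14694/8239, -74454/8239]
step 1: S = H·P̄·Hᵀ + R = [249537/8239 -18695/8239; -18695/8239 263281/8239]
step 1: K = P̄·Hᵀ·S⁻¹ = [202581/1982912 398019/1982912; -2487057/7931648 2406809/7931648]
step 1: x' = x̄ + K·y = [13027/61966, -189655/247864]
step 1: P' = (I − K·H)·P̄ = [77591/495728 262965/1982912; 262965/1982912 4064847/7931648]
step 2: x̄ = F·x = [-13027/30983, 516857/247864]
step 2: P̄ = F·P·Fᵀ + Q = [201523/123932 1099259/991456; 1099259/991456 52067887/7931648]
step 2: y = z − H·x̄ = [1044977/123932, -452073/247864]
step 2: S = H·P̄·Hᵀ + R = [58670807/1982912 -7220371/3965824; -7220371/3965824 244704511/7931648]
step 2: K = P̄·Hᵀ·S⁻¹ = [737558031/7214075753 1443463406/7214075753; -2255996319/7214075753 2179635851/7214075753]
step 2: x' = x̄ + K·y = [553083167/7214075753, -7954513352/7214075753]
step 2: P' = (I − K·H)·P̄ = [1126210722/7214075753 951758052/7214075753; 951758052/7214075753 3683633397/7214075753]

step 0: x' = [-9089/8239, -864/8239], P' = [1374/8239 1164/8239; 1164/8239 4440/8239]
step 1: x' = [13027/61966, -189655/247864], P' = [77591/495728 262965/1982912; 262965/1982912 4064847/7931648]
step 2: x' = [553083167/7214075753, -7954513352/7214075753], P' = [1126210722/7214075753 951758052/7214075753; 951758052/7214075753 3683633397/7214075753]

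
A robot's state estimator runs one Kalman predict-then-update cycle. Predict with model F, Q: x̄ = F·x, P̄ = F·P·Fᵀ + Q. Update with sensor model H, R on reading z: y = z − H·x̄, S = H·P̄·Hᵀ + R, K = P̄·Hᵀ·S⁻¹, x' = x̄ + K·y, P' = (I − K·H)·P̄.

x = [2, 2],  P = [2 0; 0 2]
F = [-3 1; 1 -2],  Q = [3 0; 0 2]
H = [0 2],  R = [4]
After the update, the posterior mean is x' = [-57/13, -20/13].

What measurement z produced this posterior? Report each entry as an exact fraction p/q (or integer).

x̄ = F·x = [-4, -2]
P̄ = F·P·Fᵀ + Q = [23 -10; -10 12]
S = H·P̄·Hᵀ + R = [52]
K = P̄·Hᵀ·S⁻¹ = [-5/13; 6/13]
x' − x̄ = [-5/13, 6/13] = K·y
y = (KᵀK)⁻¹·Kᵀ·(x' − x̄) = [1]
z = y + H·x̄ = [1] + [-4] = [-3]

z = [-3]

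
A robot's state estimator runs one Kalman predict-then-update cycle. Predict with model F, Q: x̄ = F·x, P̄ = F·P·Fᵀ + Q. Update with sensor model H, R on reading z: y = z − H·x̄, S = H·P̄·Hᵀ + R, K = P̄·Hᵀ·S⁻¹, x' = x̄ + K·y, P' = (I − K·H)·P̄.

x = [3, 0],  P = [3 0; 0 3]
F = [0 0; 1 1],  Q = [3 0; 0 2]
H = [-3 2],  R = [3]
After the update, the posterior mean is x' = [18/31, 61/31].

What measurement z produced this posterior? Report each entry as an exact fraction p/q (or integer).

x̄ = F·x = [0, 3]
P̄ = F·P·Fᵀ + Q = [3 0; 0 8]
S = H·P̄·Hᵀ + R = [62]
K = P̄·Hᵀ·S⁻¹ = [-9/62; 8/31]
x' − x̄ = [18/31, -32/31] = K·y
y = (KᵀK)⁻¹·Kᵀ·(x' − x̄) = [-4]
z = y + H·x̄ = [-4] + [6] = [2]

z = [2]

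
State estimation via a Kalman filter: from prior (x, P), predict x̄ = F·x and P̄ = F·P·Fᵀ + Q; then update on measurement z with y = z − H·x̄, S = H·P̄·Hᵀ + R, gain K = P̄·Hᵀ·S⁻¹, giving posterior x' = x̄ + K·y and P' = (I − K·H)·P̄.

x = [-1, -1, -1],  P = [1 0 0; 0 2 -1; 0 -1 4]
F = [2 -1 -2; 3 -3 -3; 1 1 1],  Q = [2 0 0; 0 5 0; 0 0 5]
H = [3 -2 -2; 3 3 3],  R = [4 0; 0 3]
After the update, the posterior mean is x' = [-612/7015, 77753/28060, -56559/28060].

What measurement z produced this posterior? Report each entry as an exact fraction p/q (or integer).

z = [-2, 2]

x̄ = F·x = [1, 3, -3]
P̄ = F·P·Fᵀ + Q = [20 27 -5; 27 50 -9; -5 -9 10]
S = H·P̄·Hᵀ + R = [88 -6; -6 957]
K = P̄·Hᵀ·S⁻¹ = [1339/7015 932/7015; 89/28060 2991/14030; -5447/28060 -193/14030]
x' − x̄ = [-7627/7015, -6427/28060, 27621/28060] = K·y
y = (KᵀK)⁻¹·Kᵀ·(x' − x̄) = [-5, -1]
z = y + H·x̄ = [-5, -1] + [3, 3] = [-2, 2]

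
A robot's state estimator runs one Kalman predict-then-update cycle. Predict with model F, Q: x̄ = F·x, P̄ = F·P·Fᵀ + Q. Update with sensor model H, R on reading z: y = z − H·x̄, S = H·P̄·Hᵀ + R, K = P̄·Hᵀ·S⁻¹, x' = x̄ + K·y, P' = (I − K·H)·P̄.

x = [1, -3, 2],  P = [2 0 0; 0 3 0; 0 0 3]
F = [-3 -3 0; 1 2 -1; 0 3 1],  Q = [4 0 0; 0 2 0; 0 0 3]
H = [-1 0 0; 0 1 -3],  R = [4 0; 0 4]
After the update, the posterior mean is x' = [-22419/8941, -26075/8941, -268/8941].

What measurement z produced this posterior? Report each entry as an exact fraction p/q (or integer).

z = [3, -3]

x̄ = F·x = [6, -7, -7]
P̄ = F·P·Fᵀ + Q = [49 -24 -27; -24 19 15; -27 15 33]
S = H·P̄·Hᵀ + R = [53 -57; -57 230]
K = P̄·Hᵀ·S⁻¹ = [-8021/8941 228/8941; 4038/8941 -10/8941; 1422/8941 -2913/8941]
x' − x̄ = [-76065/8941, 36512/8941, 62319/8941] = K·y
y = (KᵀK)⁻¹·Kᵀ·(x' − x̄) = [9, -17]
z = y + H·x̄ = [9, -17] + [-6, 14] = [3, -3]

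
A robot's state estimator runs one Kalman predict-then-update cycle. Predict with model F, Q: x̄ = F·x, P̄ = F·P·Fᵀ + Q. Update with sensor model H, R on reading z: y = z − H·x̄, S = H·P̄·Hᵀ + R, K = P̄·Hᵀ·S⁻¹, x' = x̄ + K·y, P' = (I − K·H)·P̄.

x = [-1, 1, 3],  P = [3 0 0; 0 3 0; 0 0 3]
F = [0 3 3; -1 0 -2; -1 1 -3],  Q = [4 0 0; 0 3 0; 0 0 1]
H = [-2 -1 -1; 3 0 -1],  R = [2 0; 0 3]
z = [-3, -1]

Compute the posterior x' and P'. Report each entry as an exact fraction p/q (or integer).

x̄ = F·x = [12, -5, -7]
P̄ = F·P·Fᵀ + Q = [58 -18 -18; -18 18 21; -18 21 34]
y = z − H·x̄ = [9, -44]
S = H·P̄·Hᵀ + R = [184 -221; -221 667]
K = P̄·Hᵀ·S⁻¹ = [-10928/73887 17648/73887; -6192/24629 -4821/24629; -10707/24629 -6797/24629]
x' = x̄ + K·y = [11780/73887, 33251/24629, 30302/24629]
P' = (I − K·H)·P̄ = [22790/73887 -13050/24629 5142/24629; -13050/24629 63171/24629 -24687/24629; 5142/24629 -24687/24629 35817/24629]

x' = [11780/73887, 33251/24629, 30302/24629]
P' = [22790/73887 -13050/24629 5142/24629; -13050/24629 63171/24629 -24687/24629; 5142/24629 -24687/24629 35817/24629]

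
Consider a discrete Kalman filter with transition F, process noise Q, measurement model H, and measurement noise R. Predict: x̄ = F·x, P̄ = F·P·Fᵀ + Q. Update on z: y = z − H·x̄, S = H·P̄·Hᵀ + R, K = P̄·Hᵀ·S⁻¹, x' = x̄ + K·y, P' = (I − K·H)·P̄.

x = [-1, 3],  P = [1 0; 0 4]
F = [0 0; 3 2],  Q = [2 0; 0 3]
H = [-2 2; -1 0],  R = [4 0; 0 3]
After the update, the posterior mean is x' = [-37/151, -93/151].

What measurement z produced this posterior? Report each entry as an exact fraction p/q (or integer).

x̄ = F·x = [0, 3]
P̄ = F·P·Fᵀ + Q = [2 0; 0 28]
S = H·P̄·Hᵀ + R = [124 4; 4 5]
K = P̄·Hᵀ·S⁻¹ = [-3/151 -58/151; 70/151 -56/151]
x' − x̄ = [-37/151, -546/151] = K·y
y = (KᵀK)⁻¹·Kᵀ·(x' − x̄) = [-7, 1]
z = y + H·x̄ = [-7, 1] + [6, 0] = [-1, 1]

z = [-1, 1]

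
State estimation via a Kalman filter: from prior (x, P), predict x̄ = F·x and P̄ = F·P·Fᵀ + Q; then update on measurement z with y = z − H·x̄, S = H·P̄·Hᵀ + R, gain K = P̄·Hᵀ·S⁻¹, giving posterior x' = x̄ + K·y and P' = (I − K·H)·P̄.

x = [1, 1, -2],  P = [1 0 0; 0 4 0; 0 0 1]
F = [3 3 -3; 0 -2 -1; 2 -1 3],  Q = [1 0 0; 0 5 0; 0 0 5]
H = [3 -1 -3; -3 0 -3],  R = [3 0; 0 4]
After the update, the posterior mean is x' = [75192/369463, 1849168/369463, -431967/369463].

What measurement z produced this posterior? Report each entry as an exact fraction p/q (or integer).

z = [-1, 3]

x̄ = F·x = [12, 0, -5]
P̄ = F·P·Fᵀ + Q = [55 -21 -15; -21 22 5; -15 5 22]
S = H·P̄·Hᵀ + R = [1144 -345; -345 427]
K = P̄·Hᵀ·S⁻¹ = [57237/369463 -57585/369463; -26140/369463 20412/369463; -56777/369463 -64044/369463]
x' − x̄ = [-4358364/369463, 1849168/369463, 1415348/369463] = K·y
y = (KᵀK)⁻¹·Kᵀ·(x' − x̄) = [-52, 24]
z = y + H·x̄ = [-52, 24] + [51, -21] = [-1, 3]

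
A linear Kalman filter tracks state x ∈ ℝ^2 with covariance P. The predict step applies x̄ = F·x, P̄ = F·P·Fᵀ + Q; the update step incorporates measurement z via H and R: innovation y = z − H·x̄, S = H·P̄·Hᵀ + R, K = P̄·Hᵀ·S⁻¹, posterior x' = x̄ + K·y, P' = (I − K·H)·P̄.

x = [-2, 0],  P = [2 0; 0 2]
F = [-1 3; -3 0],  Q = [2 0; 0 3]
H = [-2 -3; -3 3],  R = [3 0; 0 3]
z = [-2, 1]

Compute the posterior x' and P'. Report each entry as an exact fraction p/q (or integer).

x' = [6940/32581, 18831/32581]
P' = [7734/32581 1296/32581; 1296/32581 5601/32581]

x̄ = F·x = [2, 6]
P̄ = F·P·Fᵀ + Q = [22 6; 6 21]
y = z − H·x̄ = [20, -11]
S = H·P̄·Hᵀ + R = [352 -39; -39 282]
K = P̄·Hᵀ·S⁻¹ = [-6452/32581 -6438/32581; -6465/32581 4305/32581]
x' = x̄ + K·y = [6940/32581, 18831/32581]
P' = (I − K·H)·P̄ = [7734/32581 1296/32581; 1296/32581 5601/32581]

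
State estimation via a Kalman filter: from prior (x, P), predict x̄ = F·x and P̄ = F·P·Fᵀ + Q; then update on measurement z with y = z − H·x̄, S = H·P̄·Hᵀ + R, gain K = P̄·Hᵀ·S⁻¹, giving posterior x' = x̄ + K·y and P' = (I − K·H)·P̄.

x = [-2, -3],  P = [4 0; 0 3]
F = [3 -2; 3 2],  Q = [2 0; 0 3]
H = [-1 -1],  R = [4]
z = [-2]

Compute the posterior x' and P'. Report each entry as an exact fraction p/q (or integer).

x̄ = F·x = [0, -12]
P̄ = F·P·Fᵀ + Q = [50 24; 24 51]
y = z − H·x̄ = [-14]
S = H·P̄·Hᵀ + R = [153]
K = P̄·Hᵀ·S⁻¹ = [-74/153; -25/51]
x' = x̄ + K·y = [1036/153, -262/51]
P' = (I − K·H)·P̄ = [2174/153 -626/51; -626/51 242/17]

x' = [1036/153, -262/51]
P' = [2174/153 -626/51; -626/51 242/17]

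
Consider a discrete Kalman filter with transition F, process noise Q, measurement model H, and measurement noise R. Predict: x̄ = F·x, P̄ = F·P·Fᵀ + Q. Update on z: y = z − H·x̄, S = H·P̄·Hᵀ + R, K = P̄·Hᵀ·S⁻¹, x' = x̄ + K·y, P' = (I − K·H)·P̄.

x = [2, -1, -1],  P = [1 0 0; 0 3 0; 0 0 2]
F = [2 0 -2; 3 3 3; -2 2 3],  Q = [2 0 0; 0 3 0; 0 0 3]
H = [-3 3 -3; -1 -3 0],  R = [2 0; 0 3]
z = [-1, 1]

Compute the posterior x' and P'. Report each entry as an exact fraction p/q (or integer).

x̄ = F·x = [6, 0, -9]
P̄ = F·P·Fᵀ + Q = [14 -6 -16; -6 57 30; -16 30 37]
y = z − H·x̄ = [-10, 7]
S = H·P̄·Hᵀ + R = [254 -285; -285 494]
K = P̄·Hᵀ·S⁻¹ = [-252/2329 -2404/44251; 99/2329 -13695/44251; -24/137 -653/2603]
x' = x̄ + K·y = [296558/44251, -114675/44251, -23438/2603]
P' = (I − K·H)·P̄ = [571674/44251 -188154/44251 -44508/2603; -188154/44251 76413/44251 15489/2603; -44508/2603 15489/2603 60301/2603]

x' = [296558/44251, -114675/44251, -23438/2603]
P' = [571674/44251 -188154/44251 -44508/2603; -188154/44251 76413/44251 15489/2603; -44508/2603 15489/2603 60301/2603]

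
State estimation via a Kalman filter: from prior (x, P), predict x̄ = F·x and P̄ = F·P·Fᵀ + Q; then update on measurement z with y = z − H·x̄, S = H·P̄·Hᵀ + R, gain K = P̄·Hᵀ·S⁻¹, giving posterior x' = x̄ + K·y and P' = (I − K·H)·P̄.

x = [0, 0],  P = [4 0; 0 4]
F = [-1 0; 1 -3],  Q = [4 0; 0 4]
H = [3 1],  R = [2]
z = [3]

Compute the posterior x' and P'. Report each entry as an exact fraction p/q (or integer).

x' = [30/47, 48/47]
P' = [176/47 -508/47; -508/47 1556/47]

x̄ = F·x = [0, 0]
P̄ = F·P·Fᵀ + Q = [8 -4; -4 44]
y = z − H·x̄ = [3]
S = H·P̄·Hᵀ + R = [94]
K = P̄·Hᵀ·S⁻¹ = [10/47; 16/47]
x' = x̄ + K·y = [30/47, 48/47]
P' = (I − K·H)·P̄ = [176/47 -508/47; -508/47 1556/47]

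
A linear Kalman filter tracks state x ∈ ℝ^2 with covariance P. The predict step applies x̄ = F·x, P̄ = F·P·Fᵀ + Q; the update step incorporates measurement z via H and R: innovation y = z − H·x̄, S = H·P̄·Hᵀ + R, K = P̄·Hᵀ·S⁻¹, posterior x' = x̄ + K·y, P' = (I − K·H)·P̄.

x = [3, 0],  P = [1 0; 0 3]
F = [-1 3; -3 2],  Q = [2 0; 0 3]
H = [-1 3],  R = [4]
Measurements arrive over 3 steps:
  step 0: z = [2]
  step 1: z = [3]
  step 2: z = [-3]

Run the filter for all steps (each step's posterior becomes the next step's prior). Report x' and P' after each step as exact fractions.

step 0: x̄ = F·x = [-3, -9]
step 0: P̄ = F·P·Fᵀ + Q = [30 21; 21 24]
step 0: y = z − H·x̄ = [26]
step 0: S = H·P̄·Hᵀ + R = [124]
step 0: K = P̄·Hᵀ·S⁻¹ = [33/124; 51/124]
step 0: x' = x̄ + K·y = [243/62, 105/62]
step 0: P' = (I − K·H)·P̄ = [2631/124 921/124; 921/124 375/124]
step 1: x̄ = F·x = [36/31, -519/62]
step 1: P̄ = F·P·Fᵀ + Q = [182/31 3/31; 3/31 14499/124]
step 1: y = z − H·x̄ = [1815/62]
step 1: S = H·P̄·Hᵀ + R = [131643/124]
step 1: K = P̄·Hᵀ·S⁻¹ = [-692/131643; 14495/43881]
step 1: x' = x̄ + K·y = [44206/43881, 19001/14627]
step 1: P' = (I − K·H)·P̄ = [769010/131643 85138/43881; 85138/43881 15902/14627]
step 2: x̄ = F·x = [126803/43881, -6204/14627]
step 2: P̄ = F·P·Fᵀ + Q = [787874/131643 39576/14627; 39576/14627 535947/14627]
step 2: y = z − H·x̄ = [50996/43881]
step 2: S = H·P̄·Hᵀ + R = [42589049/131643]
step 2: K = P̄·Hᵀ·S⁻¹ = [280678/42589049; 14114385/42589049]
step 2: x' = x̄ + K·y = [123395835/42589049, -1661088/42589049]
step 2: P' = (I − K·H)·P̄ = [254293994/42589049 85138902/42589049; 85138902/42589049 47198814/42589049]

step 0: x' = [243/62, 105/62], P' = [2631/124 921/124; 921/124 375/124]
step 1: x' = [44206/43881, 19001/14627], P' = [769010/131643 85138/43881; 85138/43881 15902/14627]
step 2: x' = [123395835/42589049, -1661088/42589049], P' = [254293994/42589049 85138902/42589049; 85138902/42589049 47198814/42589049]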